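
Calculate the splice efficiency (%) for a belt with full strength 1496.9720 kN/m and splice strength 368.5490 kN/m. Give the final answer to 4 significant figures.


Eff = 368.5490 / 1496.9720 * 100
Eff = 24.62 %


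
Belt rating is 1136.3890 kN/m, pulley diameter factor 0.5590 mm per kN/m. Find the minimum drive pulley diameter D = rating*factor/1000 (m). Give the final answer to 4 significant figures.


D = 1136.3890 * 0.5590 / 1000
D = 0.6352 m


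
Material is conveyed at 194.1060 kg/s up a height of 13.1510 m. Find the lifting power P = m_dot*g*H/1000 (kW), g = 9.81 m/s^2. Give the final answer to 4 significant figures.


P = 194.1060 * 9.81 * 13.1510 / 1000
P = 25.04 kW


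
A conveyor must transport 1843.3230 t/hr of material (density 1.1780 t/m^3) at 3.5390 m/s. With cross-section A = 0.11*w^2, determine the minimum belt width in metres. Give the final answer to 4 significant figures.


A_req = 1843.3230 / (3.5390 * 1.1780 * 3600) = 0.122821 m^2
w = sqrt(0.122821 / 0.11)
w = 1.057 m


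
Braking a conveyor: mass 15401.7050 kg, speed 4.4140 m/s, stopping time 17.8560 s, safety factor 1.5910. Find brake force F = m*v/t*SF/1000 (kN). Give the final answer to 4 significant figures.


F = 15401.7050 * 4.4140 / 17.8560 * 1.5910 / 1000
F = 6.057 kN


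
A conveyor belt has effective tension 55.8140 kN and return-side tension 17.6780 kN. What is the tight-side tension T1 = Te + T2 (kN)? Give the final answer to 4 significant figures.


T1 = Te + T2 = 55.8140 + 17.6780
T1 = 73.49 kN


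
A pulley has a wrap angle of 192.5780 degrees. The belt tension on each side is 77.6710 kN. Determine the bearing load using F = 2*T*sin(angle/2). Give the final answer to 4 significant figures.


F = 2 * 77.6710 * sin(192.5780/2 deg)
F = 154.4 kN


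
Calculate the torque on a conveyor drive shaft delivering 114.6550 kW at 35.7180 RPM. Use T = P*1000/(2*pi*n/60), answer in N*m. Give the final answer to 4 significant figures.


omega = 2*pi*35.7180/60 = 3.74038 rad/s
T = 114.6550*1000 / 3.74038
T = 30650 N*m


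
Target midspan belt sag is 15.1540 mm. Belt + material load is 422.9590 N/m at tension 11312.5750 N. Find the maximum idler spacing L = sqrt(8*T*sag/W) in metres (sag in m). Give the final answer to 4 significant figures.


sag = 15.1540/1000 = 0.015154 m
L = sqrt(8 * 11312.5750 * 0.015154 / 422.9590)
L = 1.801 m


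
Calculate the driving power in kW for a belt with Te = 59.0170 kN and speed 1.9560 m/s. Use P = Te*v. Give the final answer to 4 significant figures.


P = Te * v = 59.0170 * 1.9560
P = 115.4 kW


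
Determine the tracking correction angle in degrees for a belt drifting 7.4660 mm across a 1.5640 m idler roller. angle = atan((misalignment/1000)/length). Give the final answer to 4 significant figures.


misalign_m = 7.4660 / 1000 = 0.007466 m
angle = atan(0.007466 / 1.5640)
angle = 0.2735 deg


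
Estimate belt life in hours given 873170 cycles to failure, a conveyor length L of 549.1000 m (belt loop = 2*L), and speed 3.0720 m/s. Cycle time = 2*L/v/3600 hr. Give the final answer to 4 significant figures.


cycle_time = 2 * 549.1000 / 3.0720 / 3600 = 0.0993019 hr
life = 873170 * 0.0993019 = 86710 hours


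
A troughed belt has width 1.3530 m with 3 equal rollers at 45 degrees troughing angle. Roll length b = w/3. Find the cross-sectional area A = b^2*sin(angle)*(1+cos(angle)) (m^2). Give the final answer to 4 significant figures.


b = 1.3530/3 = 0.451 m
A = 0.451^2 * sin(45 deg) * (1 + cos(45 deg))
A = 0.2455 m^2


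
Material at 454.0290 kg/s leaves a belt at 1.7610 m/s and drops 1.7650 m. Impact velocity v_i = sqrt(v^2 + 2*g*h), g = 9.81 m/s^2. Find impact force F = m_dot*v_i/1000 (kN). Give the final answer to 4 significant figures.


v_i = sqrt(1.7610^2 + 2*9.81*1.7650) = 6.14251 m/s
F = 454.0290 * 6.14251 / 1000
F = 2.789 kN


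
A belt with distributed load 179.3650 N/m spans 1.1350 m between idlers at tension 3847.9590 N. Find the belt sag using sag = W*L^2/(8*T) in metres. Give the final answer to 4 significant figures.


sag = 179.3650 * 1.1350^2 / (8 * 3847.9590)
sag = 0.007506 m


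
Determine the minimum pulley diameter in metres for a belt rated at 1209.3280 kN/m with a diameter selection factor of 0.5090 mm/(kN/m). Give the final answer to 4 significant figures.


D = 1209.3280 * 0.5090 / 1000
D = 0.6155 m


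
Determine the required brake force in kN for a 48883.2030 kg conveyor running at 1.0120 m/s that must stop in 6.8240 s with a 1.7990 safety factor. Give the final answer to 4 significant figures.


F = 48883.2030 * 1.0120 / 6.8240 * 1.7990 / 1000
F = 13.04 kN


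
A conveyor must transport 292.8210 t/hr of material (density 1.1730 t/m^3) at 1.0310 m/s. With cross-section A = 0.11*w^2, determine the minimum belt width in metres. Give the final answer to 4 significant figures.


A_req = 292.8210 / (1.0310 * 1.1730 * 3600) = 0.0672579 m^2
w = sqrt(0.0672579 / 0.11)
w = 0.7819 m


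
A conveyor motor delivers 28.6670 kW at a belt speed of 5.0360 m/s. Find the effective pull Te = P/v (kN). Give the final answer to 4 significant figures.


Te = P / v = 28.6670 / 5.0360
Te = 5.692 kN


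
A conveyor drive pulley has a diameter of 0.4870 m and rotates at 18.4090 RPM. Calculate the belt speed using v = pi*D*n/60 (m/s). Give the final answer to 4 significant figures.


v = pi * 0.4870 * 18.4090 / 60
v = 0.4694 m/s


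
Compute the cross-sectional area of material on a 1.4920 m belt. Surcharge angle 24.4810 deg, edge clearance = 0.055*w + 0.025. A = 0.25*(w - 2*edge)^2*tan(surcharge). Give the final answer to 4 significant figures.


edge = 0.055*1.4920 + 0.025 = 0.10706 m
ew = 1.4920 - 2*0.10706 = 1.27788 m
A = 0.25 * 1.27788^2 * tan(24.4810 deg)
A = 0.1859 m^2


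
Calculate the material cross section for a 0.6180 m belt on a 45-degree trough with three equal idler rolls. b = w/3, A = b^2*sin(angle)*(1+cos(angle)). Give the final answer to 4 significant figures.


b = 0.6180/3 = 0.206 m
A = 0.206^2 * sin(45 deg) * (1 + cos(45 deg))
A = 0.05122 m^2


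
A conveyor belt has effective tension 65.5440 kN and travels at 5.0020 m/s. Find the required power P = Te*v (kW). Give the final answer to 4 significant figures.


P = Te * v = 65.5440 * 5.0020
P = 327.9 kW


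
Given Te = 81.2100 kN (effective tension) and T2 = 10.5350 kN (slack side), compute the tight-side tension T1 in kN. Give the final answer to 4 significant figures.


T1 = Te + T2 = 81.2100 + 10.5350
T1 = 91.74 kN


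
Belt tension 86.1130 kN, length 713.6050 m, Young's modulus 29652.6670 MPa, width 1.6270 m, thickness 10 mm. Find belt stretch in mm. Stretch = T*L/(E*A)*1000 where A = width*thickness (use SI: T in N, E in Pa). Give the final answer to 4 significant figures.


A = 1.6270 * 0.01 = 0.01627 m^2
Stretch = 86.1130*1000 * 713.6050 / (29652.6670e6 * 0.01627) * 1000
Stretch = 127.4 mm


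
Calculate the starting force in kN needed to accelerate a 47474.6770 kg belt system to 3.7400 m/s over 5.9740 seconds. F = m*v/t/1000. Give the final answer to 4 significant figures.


F = 47474.6770 * 3.7400 / 5.9740 / 1000
F = 29.72 kN


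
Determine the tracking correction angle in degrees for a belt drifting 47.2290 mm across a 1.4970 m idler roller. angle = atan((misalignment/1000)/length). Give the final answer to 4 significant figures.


misalign_m = 47.2290 / 1000 = 0.047229 m
angle = atan(0.047229 / 1.4970)
angle = 1.807 deg


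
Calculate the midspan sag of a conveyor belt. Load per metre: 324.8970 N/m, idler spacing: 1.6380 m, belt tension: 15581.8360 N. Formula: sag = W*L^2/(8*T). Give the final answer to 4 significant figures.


sag = 324.8970 * 1.6380^2 / (8 * 15581.8360)
sag = 0.006993 m


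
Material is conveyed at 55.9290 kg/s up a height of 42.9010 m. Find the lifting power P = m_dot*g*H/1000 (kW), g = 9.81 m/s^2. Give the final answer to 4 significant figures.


P = 55.9290 * 9.81 * 42.9010 / 1000
P = 23.54 kW


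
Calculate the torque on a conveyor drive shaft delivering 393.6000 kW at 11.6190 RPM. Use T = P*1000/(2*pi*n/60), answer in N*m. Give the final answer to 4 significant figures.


omega = 2*pi*11.6190/60 = 1.21674 rad/s
T = 393.6000*1000 / 1.21674
T = 323500 N*m


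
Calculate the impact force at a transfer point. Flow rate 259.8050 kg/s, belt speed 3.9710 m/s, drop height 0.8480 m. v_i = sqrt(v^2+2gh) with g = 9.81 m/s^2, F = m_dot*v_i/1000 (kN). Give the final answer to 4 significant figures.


v_i = sqrt(3.9710^2 + 2*9.81*0.8480) = 5.69268 m/s
F = 259.8050 * 5.69268 / 1000
F = 1.479 kN


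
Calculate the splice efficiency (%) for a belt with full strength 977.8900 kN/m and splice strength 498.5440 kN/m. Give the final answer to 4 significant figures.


Eff = 498.5440 / 977.8900 * 100
Eff = 50.98 %


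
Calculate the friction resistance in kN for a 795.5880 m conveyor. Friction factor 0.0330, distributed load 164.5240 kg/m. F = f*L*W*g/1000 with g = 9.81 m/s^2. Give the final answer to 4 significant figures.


F = 0.0330 * 795.5880 * 164.5240 * 9.81 / 1000
F = 42.37 kN


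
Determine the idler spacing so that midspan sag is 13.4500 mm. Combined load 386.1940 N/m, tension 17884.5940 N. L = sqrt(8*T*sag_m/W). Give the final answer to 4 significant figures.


sag = 13.4500/1000 = 0.013450 m
L = sqrt(8 * 17884.5940 * 0.013450 / 386.1940)
L = 2.232 m


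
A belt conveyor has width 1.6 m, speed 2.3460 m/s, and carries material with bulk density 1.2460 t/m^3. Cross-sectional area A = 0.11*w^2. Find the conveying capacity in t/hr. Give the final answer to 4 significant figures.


A = 0.11 * 1.6^2 = 0.2816 m^2
C = 0.2816 * 2.3460 * 1.2460 * 3600
C = 2963 t/hr


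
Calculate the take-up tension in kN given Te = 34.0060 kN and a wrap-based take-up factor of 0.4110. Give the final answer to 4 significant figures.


T_tu = 34.0060 * 0.4110
T_tu = 13.98 kN


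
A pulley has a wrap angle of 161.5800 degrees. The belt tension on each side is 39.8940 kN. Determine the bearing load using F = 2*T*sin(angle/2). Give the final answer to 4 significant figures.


F = 2 * 39.8940 * sin(161.5800/2 deg)
F = 78.76 kN


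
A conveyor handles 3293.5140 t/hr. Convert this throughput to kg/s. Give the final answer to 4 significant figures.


m_dot = 3293.5140 * 1000 / 3600
m_dot = 914.9 kg/s


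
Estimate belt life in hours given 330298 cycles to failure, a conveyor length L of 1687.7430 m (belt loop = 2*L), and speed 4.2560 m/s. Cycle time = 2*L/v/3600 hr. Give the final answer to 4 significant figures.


cycle_time = 2 * 1687.7430 / 4.2560 / 3600 = 0.220309 hr
life = 330298 * 0.220309 = 72770 hours


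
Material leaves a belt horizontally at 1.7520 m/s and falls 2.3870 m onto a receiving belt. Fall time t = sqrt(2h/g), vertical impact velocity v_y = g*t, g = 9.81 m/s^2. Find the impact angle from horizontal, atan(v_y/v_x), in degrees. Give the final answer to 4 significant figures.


t = sqrt(2*2.3870/9.81) = 0.6976 s
v_y = 9.81 * 0.6976 = 6.84346 m/s
angle = atan(6.84346 / 1.7520) = 75.64 deg


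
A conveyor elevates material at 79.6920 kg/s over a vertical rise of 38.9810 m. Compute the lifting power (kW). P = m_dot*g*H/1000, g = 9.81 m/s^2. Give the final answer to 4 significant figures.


P = 79.6920 * 9.81 * 38.9810 / 1000
P = 30.47 kW


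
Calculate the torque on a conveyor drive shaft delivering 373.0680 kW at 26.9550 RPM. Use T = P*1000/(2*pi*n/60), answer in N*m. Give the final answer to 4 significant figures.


omega = 2*pi*26.9550/60 = 2.82272 rad/s
T = 373.0680*1000 / 2.82272
T = 132200 N*m


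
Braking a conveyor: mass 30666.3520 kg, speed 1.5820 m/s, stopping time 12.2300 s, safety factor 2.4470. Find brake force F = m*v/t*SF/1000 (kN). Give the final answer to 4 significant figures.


F = 30666.3520 * 1.5820 / 12.2300 * 2.4470 / 1000
F = 9.707 kN


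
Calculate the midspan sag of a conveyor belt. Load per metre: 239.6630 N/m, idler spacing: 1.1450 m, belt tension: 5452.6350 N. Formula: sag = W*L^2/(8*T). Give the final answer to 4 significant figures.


sag = 239.6630 * 1.1450^2 / (8 * 5452.6350)
sag = 0.007203 m


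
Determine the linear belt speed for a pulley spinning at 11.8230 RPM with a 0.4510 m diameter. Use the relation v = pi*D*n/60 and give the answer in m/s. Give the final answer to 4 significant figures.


v = pi * 0.4510 * 11.8230 / 60
v = 0.2792 m/s


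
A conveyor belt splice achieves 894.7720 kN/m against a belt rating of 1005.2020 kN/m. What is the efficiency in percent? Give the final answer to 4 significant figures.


Eff = 894.7720 / 1005.2020 * 100
Eff = 89.01 %


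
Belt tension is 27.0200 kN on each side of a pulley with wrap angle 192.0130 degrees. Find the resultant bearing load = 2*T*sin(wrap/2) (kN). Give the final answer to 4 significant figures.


F = 2 * 27.0200 * sin(192.0130/2 deg)
F = 53.74 kN


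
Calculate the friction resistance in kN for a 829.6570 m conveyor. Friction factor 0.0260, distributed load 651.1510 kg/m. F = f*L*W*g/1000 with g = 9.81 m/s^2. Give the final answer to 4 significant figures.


F = 0.0260 * 829.6570 * 651.1510 * 9.81 / 1000
F = 137.8 kN


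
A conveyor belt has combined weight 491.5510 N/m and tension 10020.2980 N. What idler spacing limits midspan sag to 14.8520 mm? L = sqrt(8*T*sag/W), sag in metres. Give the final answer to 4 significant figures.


sag = 14.8520/1000 = 0.014852 m
L = sqrt(8 * 10020.2980 * 0.014852 / 491.5510)
L = 1.556 m


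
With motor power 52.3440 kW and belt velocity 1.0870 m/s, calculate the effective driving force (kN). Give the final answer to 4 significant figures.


Te = P / v = 52.3440 / 1.0870
Te = 48.15 kN


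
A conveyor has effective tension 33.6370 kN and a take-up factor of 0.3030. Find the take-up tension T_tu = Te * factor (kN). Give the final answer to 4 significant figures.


T_tu = 33.6370 * 0.3030
T_tu = 10.19 kN


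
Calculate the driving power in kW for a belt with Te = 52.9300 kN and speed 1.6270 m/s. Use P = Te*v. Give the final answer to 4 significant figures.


P = Te * v = 52.9300 * 1.6270
P = 86.12 kW


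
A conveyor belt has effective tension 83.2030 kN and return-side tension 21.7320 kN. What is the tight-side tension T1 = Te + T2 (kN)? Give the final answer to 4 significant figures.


T1 = Te + T2 = 83.2030 + 21.7320
T1 = 104.9 kN


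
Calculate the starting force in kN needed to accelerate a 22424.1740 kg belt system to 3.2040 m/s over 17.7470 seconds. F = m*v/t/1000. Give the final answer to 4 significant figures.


F = 22424.1740 * 3.2040 / 17.7470 / 1000
F = 4.048 kN


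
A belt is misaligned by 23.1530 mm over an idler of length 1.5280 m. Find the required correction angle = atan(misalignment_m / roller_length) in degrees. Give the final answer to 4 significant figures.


misalign_m = 23.1530 / 1000 = 0.023153 m
angle = atan(0.023153 / 1.5280)
angle = 0.8681 deg


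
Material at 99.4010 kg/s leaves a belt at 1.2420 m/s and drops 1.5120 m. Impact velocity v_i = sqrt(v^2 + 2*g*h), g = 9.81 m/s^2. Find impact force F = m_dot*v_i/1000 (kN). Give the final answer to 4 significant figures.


v_i = sqrt(1.2420^2 + 2*9.81*1.5120) = 5.58641 m/s
F = 99.4010 * 5.58641 / 1000
F = 0.5553 kN


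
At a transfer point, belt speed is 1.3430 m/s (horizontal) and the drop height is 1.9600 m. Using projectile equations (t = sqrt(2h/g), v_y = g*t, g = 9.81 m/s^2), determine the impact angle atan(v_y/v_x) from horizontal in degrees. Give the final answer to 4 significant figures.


t = sqrt(2*1.9600/9.81) = 0.632133 s
v_y = 9.81 * 0.632133 = 6.20122 m/s
angle = atan(6.20122 / 1.3430) = 77.78 deg


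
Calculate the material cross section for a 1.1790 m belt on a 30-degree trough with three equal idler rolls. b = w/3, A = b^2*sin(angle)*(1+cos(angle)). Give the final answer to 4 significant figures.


b = 1.1790/3 = 0.393 m
A = 0.393^2 * sin(30 deg) * (1 + cos(30 deg))
A = 0.1441 m^2


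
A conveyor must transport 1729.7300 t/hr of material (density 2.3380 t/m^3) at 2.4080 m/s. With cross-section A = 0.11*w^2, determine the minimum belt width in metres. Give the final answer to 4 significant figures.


A_req = 1729.7300 / (2.4080 * 2.3380 * 3600) = 0.0853444 m^2
w = sqrt(0.0853444 / 0.11)
w = 0.8808 m


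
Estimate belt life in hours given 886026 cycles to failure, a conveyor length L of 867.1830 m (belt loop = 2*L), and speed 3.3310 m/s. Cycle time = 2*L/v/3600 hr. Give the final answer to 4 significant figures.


cycle_time = 2 * 867.1830 / 3.3310 / 3600 = 0.144632 hr
life = 886026 * 0.144632 = 128100 hours


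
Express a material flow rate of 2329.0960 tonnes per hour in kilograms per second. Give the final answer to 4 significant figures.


m_dot = 2329.0960 * 1000 / 3600
m_dot = 647.0 kg/s


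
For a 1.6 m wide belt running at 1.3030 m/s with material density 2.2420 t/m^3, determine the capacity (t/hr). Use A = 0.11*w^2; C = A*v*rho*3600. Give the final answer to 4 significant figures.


A = 0.11 * 1.6^2 = 0.2816 m^2
C = 0.2816 * 1.3030 * 2.2420 * 3600
C = 2962 t/hr


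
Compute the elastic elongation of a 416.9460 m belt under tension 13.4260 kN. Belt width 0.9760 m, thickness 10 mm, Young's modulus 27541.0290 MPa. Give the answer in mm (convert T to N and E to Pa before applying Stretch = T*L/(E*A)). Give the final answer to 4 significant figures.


A = 0.9760 * 0.01 = 0.00976 m^2
Stretch = 13.4260*1000 * 416.9460 / (27541.0290e6 * 0.00976) * 1000
Stretch = 20.83 mm


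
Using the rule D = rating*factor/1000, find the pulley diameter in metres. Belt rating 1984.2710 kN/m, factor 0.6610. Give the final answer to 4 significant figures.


D = 1984.2710 * 0.6610 / 1000
D = 1.312 m


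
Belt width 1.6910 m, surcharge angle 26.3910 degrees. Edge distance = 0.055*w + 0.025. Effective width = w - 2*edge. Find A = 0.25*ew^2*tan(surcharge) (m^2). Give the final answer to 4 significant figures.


edge = 0.055*1.6910 + 0.025 = 0.118005 m
ew = 1.6910 - 2*0.118005 = 1.45499 m
A = 0.25 * 1.45499^2 * tan(26.3910 deg)
A = 0.2626 m^2


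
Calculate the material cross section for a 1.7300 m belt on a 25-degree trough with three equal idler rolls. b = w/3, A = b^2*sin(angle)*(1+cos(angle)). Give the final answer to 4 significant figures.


b = 1.7300/3 = 0.576667 m
A = 0.576667^2 * sin(25 deg) * (1 + cos(25 deg))
A = 0.2679 m^2


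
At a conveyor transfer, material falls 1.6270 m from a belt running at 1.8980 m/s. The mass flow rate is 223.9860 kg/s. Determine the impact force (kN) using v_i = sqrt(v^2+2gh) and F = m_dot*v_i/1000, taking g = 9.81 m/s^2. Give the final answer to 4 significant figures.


v_i = sqrt(1.8980^2 + 2*9.81*1.6270) = 5.96021 m/s
F = 223.9860 * 5.96021 / 1000
F = 1.335 kN


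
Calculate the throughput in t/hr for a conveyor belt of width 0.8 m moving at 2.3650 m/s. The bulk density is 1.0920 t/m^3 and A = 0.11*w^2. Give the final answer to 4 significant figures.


A = 0.11 * 0.8^2 = 0.0704 m^2
C = 0.0704 * 2.3650 * 1.0920 * 3600
C = 654.5 t/hr


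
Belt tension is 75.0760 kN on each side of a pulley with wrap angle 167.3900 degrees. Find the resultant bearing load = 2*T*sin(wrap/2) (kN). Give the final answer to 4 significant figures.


F = 2 * 75.0760 * sin(167.3900/2 deg)
F = 149.2 kN


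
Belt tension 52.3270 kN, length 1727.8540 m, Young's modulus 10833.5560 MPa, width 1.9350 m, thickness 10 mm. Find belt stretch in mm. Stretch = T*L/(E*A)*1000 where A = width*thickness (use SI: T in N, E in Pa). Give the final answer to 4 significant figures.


A = 1.9350 * 0.01 = 0.01935 m^2
Stretch = 52.3270*1000 * 1727.8540 / (10833.5560e6 * 0.01935) * 1000
Stretch = 431.3 mm


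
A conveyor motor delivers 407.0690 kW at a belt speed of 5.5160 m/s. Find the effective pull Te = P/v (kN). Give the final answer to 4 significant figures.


Te = P / v = 407.0690 / 5.5160
Te = 73.80 kN


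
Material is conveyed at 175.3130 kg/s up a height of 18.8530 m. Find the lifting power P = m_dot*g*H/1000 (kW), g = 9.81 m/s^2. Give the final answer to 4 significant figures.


P = 175.3130 * 9.81 * 18.8530 / 1000
P = 32.42 kW


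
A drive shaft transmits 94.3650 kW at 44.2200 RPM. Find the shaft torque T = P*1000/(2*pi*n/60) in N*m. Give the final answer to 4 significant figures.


omega = 2*pi*44.2200/60 = 4.63071 rad/s
T = 94.3650*1000 / 4.63071
T = 20380 N*m


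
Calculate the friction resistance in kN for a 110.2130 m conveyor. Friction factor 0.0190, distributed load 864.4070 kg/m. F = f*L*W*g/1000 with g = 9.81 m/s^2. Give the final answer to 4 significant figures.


F = 0.0190 * 110.2130 * 864.4070 * 9.81 / 1000
F = 17.76 kN


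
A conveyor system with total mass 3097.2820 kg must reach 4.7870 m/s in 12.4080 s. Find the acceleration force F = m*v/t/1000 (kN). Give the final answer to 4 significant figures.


F = 3097.2820 * 4.7870 / 12.4080 / 1000
F = 1.195 kN


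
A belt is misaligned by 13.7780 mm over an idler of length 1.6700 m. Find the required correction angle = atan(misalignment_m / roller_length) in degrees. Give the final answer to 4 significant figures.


misalign_m = 13.7780 / 1000 = 0.013778 m
angle = atan(0.013778 / 1.6700)
angle = 0.4727 deg


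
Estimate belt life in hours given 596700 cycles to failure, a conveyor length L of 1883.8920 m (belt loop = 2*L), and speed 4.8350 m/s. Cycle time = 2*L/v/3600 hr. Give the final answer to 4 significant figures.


cycle_time = 2 * 1883.8920 / 4.8350 / 3600 = 0.216465 hr
life = 596700 * 0.216465 = 129200 hours


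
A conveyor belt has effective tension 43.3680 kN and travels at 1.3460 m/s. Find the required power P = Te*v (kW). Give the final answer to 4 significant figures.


P = Te * v = 43.3680 * 1.3460
P = 58.37 kW


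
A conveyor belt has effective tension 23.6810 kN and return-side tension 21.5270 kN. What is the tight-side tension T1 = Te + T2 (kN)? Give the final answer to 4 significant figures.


T1 = Te + T2 = 23.6810 + 21.5270
T1 = 45.21 kN


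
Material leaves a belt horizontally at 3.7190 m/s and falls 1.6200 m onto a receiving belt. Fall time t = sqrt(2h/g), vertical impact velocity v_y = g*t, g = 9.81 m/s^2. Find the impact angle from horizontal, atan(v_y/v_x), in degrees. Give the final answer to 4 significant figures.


t = sqrt(2*1.6200/9.81) = 0.574696 s
v_y = 9.81 * 0.574696 = 5.63777 m/s
angle = atan(5.63777 / 3.7190) = 56.59 deg


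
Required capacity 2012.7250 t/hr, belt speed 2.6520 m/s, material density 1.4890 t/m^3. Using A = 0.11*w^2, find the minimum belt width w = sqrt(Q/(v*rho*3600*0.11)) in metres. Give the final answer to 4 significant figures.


A_req = 2012.7250 / (2.6520 * 1.4890 * 3600) = 0.141584 m^2
w = sqrt(0.141584 / 0.11)
w = 1.135 m


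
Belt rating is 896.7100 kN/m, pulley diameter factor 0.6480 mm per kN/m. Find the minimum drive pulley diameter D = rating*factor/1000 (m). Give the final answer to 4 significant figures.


D = 896.7100 * 0.6480 / 1000
D = 0.5811 m


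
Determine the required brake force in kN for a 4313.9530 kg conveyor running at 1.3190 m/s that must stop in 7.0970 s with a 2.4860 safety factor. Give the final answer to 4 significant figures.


F = 4313.9530 * 1.3190 / 7.0970 * 2.4860 / 1000
F = 1.993 kN


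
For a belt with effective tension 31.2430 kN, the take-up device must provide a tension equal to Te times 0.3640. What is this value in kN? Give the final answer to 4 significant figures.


T_tu = 31.2430 * 0.3640
T_tu = 11.37 kN


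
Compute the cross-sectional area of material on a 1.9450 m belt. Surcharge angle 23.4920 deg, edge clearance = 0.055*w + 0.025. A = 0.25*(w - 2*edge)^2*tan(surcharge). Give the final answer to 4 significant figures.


edge = 0.055*1.9450 + 0.025 = 0.131975 m
ew = 1.9450 - 2*0.131975 = 1.68105 m
A = 0.25 * 1.68105^2 * tan(23.4920 deg)
A = 0.3071 m^2


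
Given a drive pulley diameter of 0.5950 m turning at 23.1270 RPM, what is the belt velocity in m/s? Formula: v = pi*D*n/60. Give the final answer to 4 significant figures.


v = pi * 0.5950 * 23.1270 / 60
v = 0.7205 m/s


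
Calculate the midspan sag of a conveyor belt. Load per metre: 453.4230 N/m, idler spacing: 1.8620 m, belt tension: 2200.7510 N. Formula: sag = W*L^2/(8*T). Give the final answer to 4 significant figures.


sag = 453.4230 * 1.8620^2 / (8 * 2200.7510)
sag = 0.08929 m


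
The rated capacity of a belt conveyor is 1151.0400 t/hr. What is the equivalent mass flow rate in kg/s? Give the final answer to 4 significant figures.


m_dot = 1151.0400 * 1000 / 3600
m_dot = 319.7 kg/s


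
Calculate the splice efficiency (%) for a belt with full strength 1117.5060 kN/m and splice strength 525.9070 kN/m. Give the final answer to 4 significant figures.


Eff = 525.9070 / 1117.5060 * 100
Eff = 47.06 %


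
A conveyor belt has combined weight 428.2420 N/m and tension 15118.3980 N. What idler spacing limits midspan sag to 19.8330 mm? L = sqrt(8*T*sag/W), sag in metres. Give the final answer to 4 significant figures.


sag = 19.8330/1000 = 0.019833 m
L = sqrt(8 * 15118.3980 * 0.019833 / 428.2420)
L = 2.367 m


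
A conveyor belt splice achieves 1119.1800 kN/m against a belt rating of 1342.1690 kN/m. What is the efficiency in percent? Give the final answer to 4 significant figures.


Eff = 1119.1800 / 1342.1690 * 100
Eff = 83.39 %


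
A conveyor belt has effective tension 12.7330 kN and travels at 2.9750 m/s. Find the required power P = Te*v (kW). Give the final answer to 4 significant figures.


P = Te * v = 12.7330 * 2.9750
P = 37.88 kW


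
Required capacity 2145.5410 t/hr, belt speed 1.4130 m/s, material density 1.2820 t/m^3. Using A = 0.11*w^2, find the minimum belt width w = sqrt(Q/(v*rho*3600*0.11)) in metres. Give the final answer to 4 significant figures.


A_req = 2145.5410 / (1.4130 * 1.2820 * 3600) = 0.329006 m^2
w = sqrt(0.329006 / 0.11)
w = 1.729 m


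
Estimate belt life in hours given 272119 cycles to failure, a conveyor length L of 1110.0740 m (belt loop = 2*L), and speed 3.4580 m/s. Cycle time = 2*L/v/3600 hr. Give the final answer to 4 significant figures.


cycle_time = 2 * 1110.0740 / 3.4580 / 3600 = 0.178342 hr
life = 272119 * 0.178342 = 48530 hours


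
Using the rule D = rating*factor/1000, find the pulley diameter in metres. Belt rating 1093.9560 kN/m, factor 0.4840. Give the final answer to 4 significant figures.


D = 1093.9560 * 0.4840 / 1000
D = 0.5295 m


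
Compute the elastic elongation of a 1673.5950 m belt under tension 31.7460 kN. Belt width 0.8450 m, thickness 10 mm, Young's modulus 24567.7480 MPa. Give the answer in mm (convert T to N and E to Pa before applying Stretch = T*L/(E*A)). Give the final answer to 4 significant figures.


A = 0.8450 * 0.01 = 0.00845 m^2
Stretch = 31.7460*1000 * 1673.5950 / (24567.7480e6 * 0.00845) * 1000
Stretch = 255.9 mm


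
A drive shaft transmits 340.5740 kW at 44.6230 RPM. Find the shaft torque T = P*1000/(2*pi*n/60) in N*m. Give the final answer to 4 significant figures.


omega = 2*pi*44.6230/60 = 4.67291 rad/s
T = 340.5740*1000 / 4.67291
T = 72880 N*m


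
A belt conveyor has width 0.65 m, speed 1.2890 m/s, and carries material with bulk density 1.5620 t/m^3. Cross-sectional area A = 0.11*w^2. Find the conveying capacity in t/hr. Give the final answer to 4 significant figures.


A = 0.11 * 0.65^2 = 0.046475 m^2
C = 0.046475 * 1.2890 * 1.5620 * 3600
C = 336.9 t/hr


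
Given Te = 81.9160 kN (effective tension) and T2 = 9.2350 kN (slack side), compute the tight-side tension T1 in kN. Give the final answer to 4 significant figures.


T1 = Te + T2 = 81.9160 + 9.2350
T1 = 91.15 kN


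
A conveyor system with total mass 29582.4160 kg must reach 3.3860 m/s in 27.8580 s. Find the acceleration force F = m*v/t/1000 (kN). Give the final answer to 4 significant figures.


F = 29582.4160 * 3.3860 / 27.8580 / 1000
F = 3.596 kN


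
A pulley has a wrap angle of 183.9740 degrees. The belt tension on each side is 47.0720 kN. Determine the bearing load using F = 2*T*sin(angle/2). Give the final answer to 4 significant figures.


F = 2 * 47.0720 * sin(183.9740/2 deg)
F = 94.09 kN


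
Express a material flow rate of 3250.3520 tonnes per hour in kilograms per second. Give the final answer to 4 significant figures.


m_dot = 3250.3520 * 1000 / 3600
m_dot = 902.9 kg/s


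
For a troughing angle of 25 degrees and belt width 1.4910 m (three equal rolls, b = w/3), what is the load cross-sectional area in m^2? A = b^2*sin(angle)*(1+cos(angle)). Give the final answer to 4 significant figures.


b = 1.4910/3 = 0.497 m
A = 0.497^2 * sin(25 deg) * (1 + cos(25 deg))
A = 0.1990 m^2


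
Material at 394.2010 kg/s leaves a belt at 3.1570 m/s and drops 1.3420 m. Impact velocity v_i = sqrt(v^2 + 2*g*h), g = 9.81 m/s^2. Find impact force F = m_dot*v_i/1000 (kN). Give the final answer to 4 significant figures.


v_i = sqrt(3.1570^2 + 2*9.81*1.3420) = 6.02467 m/s
F = 394.2010 * 6.02467 / 1000
F = 2.375 kN


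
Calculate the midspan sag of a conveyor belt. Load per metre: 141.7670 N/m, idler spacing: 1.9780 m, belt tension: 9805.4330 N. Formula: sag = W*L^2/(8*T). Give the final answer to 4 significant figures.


sag = 141.7670 * 1.9780^2 / (8 * 9805.4330)
sag = 0.007071 m


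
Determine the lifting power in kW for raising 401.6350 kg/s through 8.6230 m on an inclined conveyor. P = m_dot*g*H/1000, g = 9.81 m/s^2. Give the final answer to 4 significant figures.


P = 401.6350 * 9.81 * 8.6230 / 1000
P = 33.97 kW


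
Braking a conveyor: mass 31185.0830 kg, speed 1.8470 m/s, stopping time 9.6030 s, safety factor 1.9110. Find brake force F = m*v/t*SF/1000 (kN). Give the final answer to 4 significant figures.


F = 31185.0830 * 1.8470 / 9.6030 * 1.9110 / 1000
F = 11.46 kN


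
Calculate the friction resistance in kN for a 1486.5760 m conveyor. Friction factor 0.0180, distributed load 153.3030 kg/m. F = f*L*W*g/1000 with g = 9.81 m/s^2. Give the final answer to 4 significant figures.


F = 0.0180 * 1486.5760 * 153.3030 * 9.81 / 1000
F = 40.24 kN


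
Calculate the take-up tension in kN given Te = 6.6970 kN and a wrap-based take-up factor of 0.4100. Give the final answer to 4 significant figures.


T_tu = 6.6970 * 0.4100
T_tu = 2.746 kN


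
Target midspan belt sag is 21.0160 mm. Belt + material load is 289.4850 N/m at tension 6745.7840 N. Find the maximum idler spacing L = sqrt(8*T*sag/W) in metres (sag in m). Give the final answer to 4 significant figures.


sag = 21.0160/1000 = 0.021016 m
L = sqrt(8 * 6745.7840 * 0.021016 / 289.4850)
L = 1.979 m


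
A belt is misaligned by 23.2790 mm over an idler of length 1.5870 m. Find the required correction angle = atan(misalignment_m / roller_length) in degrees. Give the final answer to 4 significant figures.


misalign_m = 23.2790 / 1000 = 0.023279 m
angle = atan(0.023279 / 1.5870)
angle = 0.8404 deg


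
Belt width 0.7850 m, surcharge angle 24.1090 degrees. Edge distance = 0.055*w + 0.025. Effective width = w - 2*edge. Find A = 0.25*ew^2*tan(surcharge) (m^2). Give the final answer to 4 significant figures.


edge = 0.055*0.7850 + 0.025 = 0.068175 m
ew = 0.7850 - 2*0.068175 = 0.64865 m
A = 0.25 * 0.64865^2 * tan(24.1090 deg)
A = 0.04707 m^2


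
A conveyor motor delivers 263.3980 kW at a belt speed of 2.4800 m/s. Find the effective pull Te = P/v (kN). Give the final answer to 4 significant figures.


Te = P / v = 263.3980 / 2.4800
Te = 106.2 kN


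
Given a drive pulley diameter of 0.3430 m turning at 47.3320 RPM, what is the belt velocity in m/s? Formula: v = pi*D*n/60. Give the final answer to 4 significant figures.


v = pi * 0.3430 * 47.3320 / 60
v = 0.8501 m/s


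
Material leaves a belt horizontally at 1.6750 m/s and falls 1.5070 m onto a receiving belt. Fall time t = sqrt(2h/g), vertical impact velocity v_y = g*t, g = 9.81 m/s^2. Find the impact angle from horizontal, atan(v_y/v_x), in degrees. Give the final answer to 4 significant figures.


t = sqrt(2*1.5070/9.81) = 0.55429 s
v_y = 9.81 * 0.55429 = 5.43758 m/s
angle = atan(5.43758 / 1.6750) = 72.88 deg


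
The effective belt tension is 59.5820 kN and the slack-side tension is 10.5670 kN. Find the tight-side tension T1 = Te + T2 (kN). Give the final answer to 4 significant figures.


T1 = Te + T2 = 59.5820 + 10.5670
T1 = 70.15 kN


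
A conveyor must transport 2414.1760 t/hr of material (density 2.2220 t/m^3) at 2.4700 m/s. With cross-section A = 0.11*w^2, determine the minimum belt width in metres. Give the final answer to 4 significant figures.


A_req = 2414.1760 / (2.4700 * 2.2220 * 3600) = 0.122187 m^2
w = sqrt(0.122187 / 0.11)
w = 1.054 m


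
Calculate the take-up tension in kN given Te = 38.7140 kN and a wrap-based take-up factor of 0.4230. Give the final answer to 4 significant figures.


T_tu = 38.7140 * 0.4230
T_tu = 16.38 kN


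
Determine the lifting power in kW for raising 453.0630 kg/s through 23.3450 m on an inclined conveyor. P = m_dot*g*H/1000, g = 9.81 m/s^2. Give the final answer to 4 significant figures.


P = 453.0630 * 9.81 * 23.3450 / 1000
P = 103.8 kW


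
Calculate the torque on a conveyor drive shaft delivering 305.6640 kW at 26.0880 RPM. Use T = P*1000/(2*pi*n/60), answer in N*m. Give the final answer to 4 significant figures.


omega = 2*pi*26.0880/60 = 2.73193 rad/s
T = 305.6640*1000 / 2.73193
T = 111900 N*m


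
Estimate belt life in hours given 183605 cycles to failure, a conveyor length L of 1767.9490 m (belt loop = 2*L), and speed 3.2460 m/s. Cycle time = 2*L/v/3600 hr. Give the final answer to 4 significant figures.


cycle_time = 2 * 1767.9490 / 3.2460 / 3600 = 0.302586 hr
life = 183605 * 0.302586 = 55560 hours


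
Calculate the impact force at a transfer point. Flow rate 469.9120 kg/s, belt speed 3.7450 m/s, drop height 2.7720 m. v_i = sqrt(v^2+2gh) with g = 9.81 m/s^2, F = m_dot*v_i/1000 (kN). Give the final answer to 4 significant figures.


v_i = sqrt(3.7450^2 + 2*9.81*2.7720) = 8.27113 m/s
F = 469.9120 * 8.27113 / 1000
F = 3.887 kN


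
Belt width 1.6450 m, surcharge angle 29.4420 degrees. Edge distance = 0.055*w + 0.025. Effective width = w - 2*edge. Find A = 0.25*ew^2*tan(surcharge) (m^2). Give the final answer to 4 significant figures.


edge = 0.055*1.6450 + 0.025 = 0.115475 m
ew = 1.6450 - 2*0.115475 = 1.41405 m
A = 0.25 * 1.41405^2 * tan(29.4420 deg)
A = 0.2822 m^2


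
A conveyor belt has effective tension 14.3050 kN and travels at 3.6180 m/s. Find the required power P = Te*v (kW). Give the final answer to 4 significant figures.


P = Te * v = 14.3050 * 3.6180
P = 51.76 kW


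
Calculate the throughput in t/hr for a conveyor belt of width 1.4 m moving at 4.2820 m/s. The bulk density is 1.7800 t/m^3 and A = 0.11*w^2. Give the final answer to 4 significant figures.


A = 0.11 * 1.4^2 = 0.2156 m^2
C = 0.2156 * 4.2820 * 1.7800 * 3600
C = 5916 t/hr


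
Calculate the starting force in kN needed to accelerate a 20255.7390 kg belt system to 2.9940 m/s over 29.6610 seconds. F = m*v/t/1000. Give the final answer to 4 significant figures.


F = 20255.7390 * 2.9940 / 29.6610 / 1000
F = 2.045 kN


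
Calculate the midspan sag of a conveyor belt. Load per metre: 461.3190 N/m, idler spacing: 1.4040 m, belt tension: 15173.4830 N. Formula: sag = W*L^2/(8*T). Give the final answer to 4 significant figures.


sag = 461.3190 * 1.4040^2 / (8 * 15173.4830)
sag = 0.007491 m


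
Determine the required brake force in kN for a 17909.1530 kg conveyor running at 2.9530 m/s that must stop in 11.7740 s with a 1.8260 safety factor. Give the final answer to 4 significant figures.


F = 17909.1530 * 2.9530 / 11.7740 * 1.8260 / 1000
F = 8.202 kN


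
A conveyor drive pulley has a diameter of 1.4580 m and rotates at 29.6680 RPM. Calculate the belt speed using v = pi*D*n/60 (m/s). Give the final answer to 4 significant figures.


v = pi * 1.4580 * 29.6680 / 60
v = 2.265 m/s


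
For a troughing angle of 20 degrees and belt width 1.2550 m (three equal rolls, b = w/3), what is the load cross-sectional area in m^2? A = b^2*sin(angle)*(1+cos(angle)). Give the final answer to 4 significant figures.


b = 1.2550/3 = 0.418333 m
A = 0.418333^2 * sin(20 deg) * (1 + cos(20 deg))
A = 0.1161 m^2


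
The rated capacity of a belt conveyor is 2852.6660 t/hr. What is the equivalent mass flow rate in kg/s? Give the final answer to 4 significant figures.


m_dot = 2852.6660 * 1000 / 3600
m_dot = 792.4 kg/s


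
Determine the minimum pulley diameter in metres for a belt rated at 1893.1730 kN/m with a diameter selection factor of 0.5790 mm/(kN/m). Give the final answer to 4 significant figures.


D = 1893.1730 * 0.5790 / 1000
D = 1.096 m


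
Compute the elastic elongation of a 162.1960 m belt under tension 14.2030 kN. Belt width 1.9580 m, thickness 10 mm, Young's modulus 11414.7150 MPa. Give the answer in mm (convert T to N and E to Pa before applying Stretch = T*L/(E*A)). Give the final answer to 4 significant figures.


A = 1.9580 * 0.01 = 0.01958 m^2
Stretch = 14.2030*1000 * 162.1960 / (11414.7150e6 * 0.01958) * 1000
Stretch = 10.31 mm


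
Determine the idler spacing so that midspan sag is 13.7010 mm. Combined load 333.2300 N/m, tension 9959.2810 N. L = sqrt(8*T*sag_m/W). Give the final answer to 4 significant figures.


sag = 13.7010/1000 = 0.013701 m
L = sqrt(8 * 9959.2810 * 0.013701 / 333.2300)
L = 1.810 m


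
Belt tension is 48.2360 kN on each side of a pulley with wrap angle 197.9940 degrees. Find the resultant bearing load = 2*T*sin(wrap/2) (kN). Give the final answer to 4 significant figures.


F = 2 * 48.2360 * sin(197.9940/2 deg)
F = 95.29 kN


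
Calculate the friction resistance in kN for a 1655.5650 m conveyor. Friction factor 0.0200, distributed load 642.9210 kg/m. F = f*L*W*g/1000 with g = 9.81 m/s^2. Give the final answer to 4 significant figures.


F = 0.0200 * 1655.5650 * 642.9210 * 9.81 / 1000
F = 208.8 kN


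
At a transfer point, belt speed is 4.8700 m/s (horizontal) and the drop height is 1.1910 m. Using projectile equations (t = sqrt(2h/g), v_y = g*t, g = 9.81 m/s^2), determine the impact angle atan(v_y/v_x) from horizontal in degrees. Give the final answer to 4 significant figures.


t = sqrt(2*1.1910/9.81) = 0.492761 s
v_y = 9.81 * 0.492761 = 4.83399 m/s
angle = atan(4.83399 / 4.8700) = 44.79 deg


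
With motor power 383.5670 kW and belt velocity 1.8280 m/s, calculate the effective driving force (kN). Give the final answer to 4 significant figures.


Te = P / v = 383.5670 / 1.8280
Te = 209.8 kN


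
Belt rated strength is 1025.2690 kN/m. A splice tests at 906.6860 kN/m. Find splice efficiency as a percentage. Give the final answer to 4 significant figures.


Eff = 906.6860 / 1025.2690 * 100
Eff = 88.43 %


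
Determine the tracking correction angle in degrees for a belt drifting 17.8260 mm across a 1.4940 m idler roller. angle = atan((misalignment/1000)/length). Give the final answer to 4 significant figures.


misalign_m = 17.8260 / 1000 = 0.017826 m
angle = atan(0.017826 / 1.4940)
angle = 0.6836 deg


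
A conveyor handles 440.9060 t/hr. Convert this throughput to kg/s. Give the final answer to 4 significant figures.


m_dot = 440.9060 * 1000 / 3600
m_dot = 122.5 kg/s


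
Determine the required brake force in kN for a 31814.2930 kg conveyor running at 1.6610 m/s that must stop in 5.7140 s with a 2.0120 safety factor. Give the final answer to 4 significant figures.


F = 31814.2930 * 1.6610 / 5.7140 * 2.0120 / 1000
F = 18.61 kN


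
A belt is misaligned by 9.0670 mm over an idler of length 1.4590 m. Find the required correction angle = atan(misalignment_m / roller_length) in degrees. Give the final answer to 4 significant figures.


misalign_m = 9.0670 / 1000 = 0.009067 m
angle = atan(0.009067 / 1.4590)
angle = 0.3561 deg
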